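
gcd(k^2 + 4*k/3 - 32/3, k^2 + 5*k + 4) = k + 4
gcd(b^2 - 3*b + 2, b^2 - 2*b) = b - 2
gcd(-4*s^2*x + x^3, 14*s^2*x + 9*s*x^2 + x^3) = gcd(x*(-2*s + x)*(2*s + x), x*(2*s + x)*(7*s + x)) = 2*s*x + x^2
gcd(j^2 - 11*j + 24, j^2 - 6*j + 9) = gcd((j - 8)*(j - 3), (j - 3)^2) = j - 3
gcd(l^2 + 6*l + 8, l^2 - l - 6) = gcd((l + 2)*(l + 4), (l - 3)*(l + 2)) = l + 2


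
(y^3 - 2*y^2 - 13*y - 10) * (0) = 0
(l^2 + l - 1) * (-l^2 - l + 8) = -l^4 - 2*l^3 + 8*l^2 + 9*l - 8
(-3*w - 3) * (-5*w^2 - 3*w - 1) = 15*w^3 + 24*w^2 + 12*w + 3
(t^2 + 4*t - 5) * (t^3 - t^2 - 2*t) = t^5 + 3*t^4 - 11*t^3 - 3*t^2 + 10*t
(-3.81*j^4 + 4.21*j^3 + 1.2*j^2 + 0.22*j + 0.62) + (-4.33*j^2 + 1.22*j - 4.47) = -3.81*j^4 + 4.21*j^3 - 3.13*j^2 + 1.44*j - 3.85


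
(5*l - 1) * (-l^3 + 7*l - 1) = -5*l^4 + l^3 + 35*l^2 - 12*l + 1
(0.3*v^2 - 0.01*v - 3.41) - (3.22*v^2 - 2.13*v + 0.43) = -2.92*v^2 + 2.12*v - 3.84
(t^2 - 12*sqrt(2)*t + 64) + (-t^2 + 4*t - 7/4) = -12*sqrt(2)*t + 4*t + 249/4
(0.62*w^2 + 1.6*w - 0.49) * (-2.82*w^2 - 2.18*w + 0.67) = -1.7484*w^4 - 5.8636*w^3 - 1.6908*w^2 + 2.1402*w - 0.3283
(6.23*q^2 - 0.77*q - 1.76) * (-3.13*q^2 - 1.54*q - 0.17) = -19.4999*q^4 - 7.1841*q^3 + 5.6355*q^2 + 2.8413*q + 0.2992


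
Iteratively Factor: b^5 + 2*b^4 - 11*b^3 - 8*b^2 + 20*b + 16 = (b - 2)*(b^4 + 4*b^3 - 3*b^2 - 14*b - 8) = (b - 2)*(b + 1)*(b^3 + 3*b^2 - 6*b - 8) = (b - 2)*(b + 1)*(b + 4)*(b^2 - b - 2) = (b - 2)^2*(b + 1)*(b + 4)*(b + 1)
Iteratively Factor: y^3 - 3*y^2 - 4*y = (y - 4)*(y^2 + y) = y*(y - 4)*(y + 1)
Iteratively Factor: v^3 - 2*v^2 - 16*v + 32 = (v - 2)*(v^2 - 16) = (v - 4)*(v - 2)*(v + 4)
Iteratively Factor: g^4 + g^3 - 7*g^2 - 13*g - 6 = (g + 2)*(g^3 - g^2 - 5*g - 3) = (g + 1)*(g + 2)*(g^2 - 2*g - 3) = (g + 1)^2*(g + 2)*(g - 3)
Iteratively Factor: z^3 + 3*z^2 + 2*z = (z + 2)*(z^2 + z) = (z + 1)*(z + 2)*(z)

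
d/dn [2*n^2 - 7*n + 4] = 4*n - 7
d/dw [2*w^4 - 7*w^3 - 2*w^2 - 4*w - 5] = 8*w^3 - 21*w^2 - 4*w - 4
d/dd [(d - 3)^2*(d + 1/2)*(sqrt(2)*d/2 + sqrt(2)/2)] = sqrt(2)*(8*d^3 - 27*d^2 + 2*d + 21)/4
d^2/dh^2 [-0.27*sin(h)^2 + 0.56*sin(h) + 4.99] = -0.56*sin(h) - 0.54*cos(2*h)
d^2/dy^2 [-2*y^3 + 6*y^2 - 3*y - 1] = 12 - 12*y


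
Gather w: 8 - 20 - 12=-24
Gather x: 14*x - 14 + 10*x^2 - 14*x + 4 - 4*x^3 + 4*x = -4*x^3 + 10*x^2 + 4*x - 10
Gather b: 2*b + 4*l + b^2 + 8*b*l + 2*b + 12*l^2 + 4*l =b^2 + b*(8*l + 4) + 12*l^2 + 8*l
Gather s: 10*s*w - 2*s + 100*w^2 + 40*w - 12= s*(10*w - 2) + 100*w^2 + 40*w - 12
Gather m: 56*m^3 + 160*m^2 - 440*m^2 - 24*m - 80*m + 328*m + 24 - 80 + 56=56*m^3 - 280*m^2 + 224*m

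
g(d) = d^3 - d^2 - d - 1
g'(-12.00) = 455.00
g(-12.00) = -1861.00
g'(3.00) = 20.00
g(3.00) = 14.00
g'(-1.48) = 8.53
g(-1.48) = -4.95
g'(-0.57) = 1.11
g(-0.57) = -0.94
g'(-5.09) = 86.90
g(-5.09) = -153.69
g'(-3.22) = 36.55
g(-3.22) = -41.53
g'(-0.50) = 0.75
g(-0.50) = -0.88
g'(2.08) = 7.82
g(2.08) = 1.59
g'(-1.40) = 7.68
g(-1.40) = -4.30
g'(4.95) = 62.61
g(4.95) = 90.83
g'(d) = 3*d^2 - 2*d - 1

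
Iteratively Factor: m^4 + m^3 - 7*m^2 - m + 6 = (m + 3)*(m^3 - 2*m^2 - m + 2) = (m - 1)*(m + 3)*(m^2 - m - 2) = (m - 1)*(m + 1)*(m + 3)*(m - 2)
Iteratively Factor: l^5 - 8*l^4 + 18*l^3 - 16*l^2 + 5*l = (l - 1)*(l^4 - 7*l^3 + 11*l^2 - 5*l) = (l - 1)^2*(l^3 - 6*l^2 + 5*l) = l*(l - 1)^2*(l^2 - 6*l + 5) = l*(l - 5)*(l - 1)^2*(l - 1)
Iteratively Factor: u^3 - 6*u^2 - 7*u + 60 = (u - 5)*(u^2 - u - 12) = (u - 5)*(u - 4)*(u + 3)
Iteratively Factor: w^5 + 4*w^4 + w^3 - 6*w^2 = (w - 1)*(w^4 + 5*w^3 + 6*w^2) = (w - 1)*(w + 2)*(w^3 + 3*w^2) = w*(w - 1)*(w + 2)*(w^2 + 3*w) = w^2*(w - 1)*(w + 2)*(w + 3)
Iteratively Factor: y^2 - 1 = (y - 1)*(y + 1)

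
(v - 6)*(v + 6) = v^2 - 36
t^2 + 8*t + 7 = (t + 1)*(t + 7)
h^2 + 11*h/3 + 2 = (h + 2/3)*(h + 3)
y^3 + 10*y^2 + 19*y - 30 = (y - 1)*(y + 5)*(y + 6)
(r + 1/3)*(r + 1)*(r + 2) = r^3 + 10*r^2/3 + 3*r + 2/3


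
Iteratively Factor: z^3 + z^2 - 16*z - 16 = (z + 1)*(z^2 - 16) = (z - 4)*(z + 1)*(z + 4)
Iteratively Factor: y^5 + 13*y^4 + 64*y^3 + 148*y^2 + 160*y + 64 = (y + 4)*(y^4 + 9*y^3 + 28*y^2 + 36*y + 16) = (y + 1)*(y + 4)*(y^3 + 8*y^2 + 20*y + 16) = (y + 1)*(y + 2)*(y + 4)*(y^2 + 6*y + 8) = (y + 1)*(y + 2)*(y + 4)^2*(y + 2)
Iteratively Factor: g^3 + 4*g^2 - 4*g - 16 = (g + 2)*(g^2 + 2*g - 8) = (g - 2)*(g + 2)*(g + 4)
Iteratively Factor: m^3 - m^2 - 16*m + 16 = (m + 4)*(m^2 - 5*m + 4) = (m - 4)*(m + 4)*(m - 1)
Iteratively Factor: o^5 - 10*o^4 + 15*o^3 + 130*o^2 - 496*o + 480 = (o + 4)*(o^4 - 14*o^3 + 71*o^2 - 154*o + 120) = (o - 2)*(o + 4)*(o^3 - 12*o^2 + 47*o - 60) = (o - 5)*(o - 2)*(o + 4)*(o^2 - 7*o + 12) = (o - 5)*(o - 3)*(o - 2)*(o + 4)*(o - 4)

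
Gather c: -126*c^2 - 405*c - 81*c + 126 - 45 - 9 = -126*c^2 - 486*c + 72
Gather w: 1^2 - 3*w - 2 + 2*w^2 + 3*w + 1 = 2*w^2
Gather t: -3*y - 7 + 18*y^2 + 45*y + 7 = 18*y^2 + 42*y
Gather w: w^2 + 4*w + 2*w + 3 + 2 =w^2 + 6*w + 5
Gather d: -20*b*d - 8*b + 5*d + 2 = -8*b + d*(5 - 20*b) + 2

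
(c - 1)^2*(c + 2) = c^3 - 3*c + 2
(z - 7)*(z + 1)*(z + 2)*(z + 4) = z^4 - 35*z^2 - 90*z - 56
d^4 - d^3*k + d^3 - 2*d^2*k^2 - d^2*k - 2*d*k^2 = d*(d + 1)*(d - 2*k)*(d + k)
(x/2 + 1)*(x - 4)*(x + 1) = x^3/2 - x^2/2 - 5*x - 4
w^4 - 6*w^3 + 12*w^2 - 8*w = w*(w - 2)^3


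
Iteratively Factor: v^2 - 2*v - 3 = (v - 3)*(v + 1)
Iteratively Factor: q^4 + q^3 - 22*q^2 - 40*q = (q + 4)*(q^3 - 3*q^2 - 10*q) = q*(q + 4)*(q^2 - 3*q - 10) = q*(q + 2)*(q + 4)*(q - 5)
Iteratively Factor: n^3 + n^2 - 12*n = (n)*(n^2 + n - 12) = n*(n - 3)*(n + 4)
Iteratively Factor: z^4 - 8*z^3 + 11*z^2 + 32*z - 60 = (z - 2)*(z^3 - 6*z^2 - z + 30) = (z - 3)*(z - 2)*(z^2 - 3*z - 10) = (z - 3)*(z - 2)*(z + 2)*(z - 5)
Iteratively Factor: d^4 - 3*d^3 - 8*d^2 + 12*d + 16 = (d - 4)*(d^3 + d^2 - 4*d - 4) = (d - 4)*(d + 2)*(d^2 - d - 2) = (d - 4)*(d - 2)*(d + 2)*(d + 1)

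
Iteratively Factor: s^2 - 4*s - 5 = (s - 5)*(s + 1)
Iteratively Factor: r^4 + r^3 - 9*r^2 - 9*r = (r)*(r^3 + r^2 - 9*r - 9) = r*(r + 1)*(r^2 - 9) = r*(r + 1)*(r + 3)*(r - 3)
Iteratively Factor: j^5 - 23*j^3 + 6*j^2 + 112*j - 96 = (j - 4)*(j^4 + 4*j^3 - 7*j^2 - 22*j + 24) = (j - 4)*(j + 3)*(j^3 + j^2 - 10*j + 8) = (j - 4)*(j - 1)*(j + 3)*(j^2 + 2*j - 8) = (j - 4)*(j - 1)*(j + 3)*(j + 4)*(j - 2)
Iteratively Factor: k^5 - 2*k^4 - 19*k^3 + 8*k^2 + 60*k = (k - 2)*(k^4 - 19*k^2 - 30*k) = k*(k - 2)*(k^3 - 19*k - 30) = k*(k - 2)*(k + 3)*(k^2 - 3*k - 10) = k*(k - 5)*(k - 2)*(k + 3)*(k + 2)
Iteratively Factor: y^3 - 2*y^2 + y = (y - 1)*(y^2 - y) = (y - 1)^2*(y)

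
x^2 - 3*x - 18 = (x - 6)*(x + 3)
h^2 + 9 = (h - 3*I)*(h + 3*I)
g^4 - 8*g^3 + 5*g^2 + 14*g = g*(g - 7)*(g - 2)*(g + 1)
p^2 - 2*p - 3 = (p - 3)*(p + 1)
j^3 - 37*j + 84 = (j - 4)*(j - 3)*(j + 7)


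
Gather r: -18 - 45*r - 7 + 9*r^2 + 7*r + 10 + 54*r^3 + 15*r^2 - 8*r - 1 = 54*r^3 + 24*r^2 - 46*r - 16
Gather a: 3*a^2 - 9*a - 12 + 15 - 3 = 3*a^2 - 9*a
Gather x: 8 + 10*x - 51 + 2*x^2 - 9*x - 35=2*x^2 + x - 78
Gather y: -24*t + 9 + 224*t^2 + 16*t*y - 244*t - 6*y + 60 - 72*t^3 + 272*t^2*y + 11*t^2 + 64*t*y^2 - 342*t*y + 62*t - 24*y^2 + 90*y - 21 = -72*t^3 + 235*t^2 - 206*t + y^2*(64*t - 24) + y*(272*t^2 - 326*t + 84) + 48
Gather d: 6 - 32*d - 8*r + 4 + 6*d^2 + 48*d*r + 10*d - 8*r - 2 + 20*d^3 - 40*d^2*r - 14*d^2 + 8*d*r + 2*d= 20*d^3 + d^2*(-40*r - 8) + d*(56*r - 20) - 16*r + 8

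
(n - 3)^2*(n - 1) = n^3 - 7*n^2 + 15*n - 9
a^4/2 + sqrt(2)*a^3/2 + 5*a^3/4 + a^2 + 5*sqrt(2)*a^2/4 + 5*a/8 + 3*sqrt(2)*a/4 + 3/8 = (a/2 + 1/2)*(a + 3/2)*(a + sqrt(2)/2)^2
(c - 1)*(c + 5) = c^2 + 4*c - 5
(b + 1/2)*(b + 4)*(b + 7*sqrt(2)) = b^3 + 9*b^2/2 + 7*sqrt(2)*b^2 + 2*b + 63*sqrt(2)*b/2 + 14*sqrt(2)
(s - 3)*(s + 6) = s^2 + 3*s - 18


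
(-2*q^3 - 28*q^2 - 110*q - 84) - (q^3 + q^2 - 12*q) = -3*q^3 - 29*q^2 - 98*q - 84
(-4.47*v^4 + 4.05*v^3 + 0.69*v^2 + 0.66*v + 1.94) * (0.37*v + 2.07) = -1.6539*v^5 - 7.7544*v^4 + 8.6388*v^3 + 1.6725*v^2 + 2.084*v + 4.0158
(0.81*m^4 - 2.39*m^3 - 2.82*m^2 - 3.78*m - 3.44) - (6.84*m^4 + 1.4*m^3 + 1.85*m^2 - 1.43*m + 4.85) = -6.03*m^4 - 3.79*m^3 - 4.67*m^2 - 2.35*m - 8.29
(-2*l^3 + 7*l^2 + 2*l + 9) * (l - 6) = -2*l^4 + 19*l^3 - 40*l^2 - 3*l - 54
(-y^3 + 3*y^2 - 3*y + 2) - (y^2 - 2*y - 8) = -y^3 + 2*y^2 - y + 10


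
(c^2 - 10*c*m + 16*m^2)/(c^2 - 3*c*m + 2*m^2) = (c - 8*m)/(c - m)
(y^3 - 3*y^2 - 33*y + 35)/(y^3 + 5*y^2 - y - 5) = (y - 7)/(y + 1)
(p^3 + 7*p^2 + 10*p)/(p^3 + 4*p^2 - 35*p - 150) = p*(p + 2)/(p^2 - p - 30)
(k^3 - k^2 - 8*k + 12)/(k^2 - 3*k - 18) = (k^2 - 4*k + 4)/(k - 6)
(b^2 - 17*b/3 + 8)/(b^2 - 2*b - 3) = (b - 8/3)/(b + 1)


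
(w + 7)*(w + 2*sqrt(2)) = w^2 + 2*sqrt(2)*w + 7*w + 14*sqrt(2)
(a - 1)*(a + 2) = a^2 + a - 2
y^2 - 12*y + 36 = (y - 6)^2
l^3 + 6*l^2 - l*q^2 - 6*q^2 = (l + 6)*(l - q)*(l + q)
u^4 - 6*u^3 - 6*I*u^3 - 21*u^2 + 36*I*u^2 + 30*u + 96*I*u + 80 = (u - 8)*(u + 2)*(u - 5*I)*(u - I)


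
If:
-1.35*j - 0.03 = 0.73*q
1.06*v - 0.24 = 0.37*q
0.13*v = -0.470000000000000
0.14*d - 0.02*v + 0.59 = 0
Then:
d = -4.73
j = 5.93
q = -11.01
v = -3.62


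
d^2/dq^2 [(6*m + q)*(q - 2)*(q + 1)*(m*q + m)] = 6*m*(6*m*q + 2*q^2 - 1)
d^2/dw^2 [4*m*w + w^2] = 2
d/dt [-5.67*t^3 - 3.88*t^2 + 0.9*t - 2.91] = -17.01*t^2 - 7.76*t + 0.9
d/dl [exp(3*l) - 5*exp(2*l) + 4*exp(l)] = (3*exp(2*l) - 10*exp(l) + 4)*exp(l)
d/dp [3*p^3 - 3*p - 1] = 9*p^2 - 3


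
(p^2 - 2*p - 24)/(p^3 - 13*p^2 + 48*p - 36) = (p + 4)/(p^2 - 7*p + 6)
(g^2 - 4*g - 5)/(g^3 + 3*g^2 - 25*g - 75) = (g + 1)/(g^2 + 8*g + 15)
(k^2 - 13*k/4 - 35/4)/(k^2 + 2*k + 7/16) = 4*(k - 5)/(4*k + 1)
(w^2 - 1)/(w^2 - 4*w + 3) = (w + 1)/(w - 3)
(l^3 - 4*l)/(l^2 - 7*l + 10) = l*(l + 2)/(l - 5)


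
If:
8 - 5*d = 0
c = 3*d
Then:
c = 24/5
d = 8/5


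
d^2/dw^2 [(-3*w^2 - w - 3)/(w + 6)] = -210/(w^3 + 18*w^2 + 108*w + 216)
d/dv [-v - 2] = -1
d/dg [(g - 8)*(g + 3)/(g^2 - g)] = 4*(g^2 + 12*g - 6)/(g^2*(g^2 - 2*g + 1))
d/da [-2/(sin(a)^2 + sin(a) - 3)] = 2*(2*sin(a) + 1)*cos(a)/(sin(a)^2 + sin(a) - 3)^2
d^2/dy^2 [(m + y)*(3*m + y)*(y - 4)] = 8*m + 6*y - 8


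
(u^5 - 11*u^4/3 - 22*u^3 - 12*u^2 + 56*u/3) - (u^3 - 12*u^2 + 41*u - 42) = u^5 - 11*u^4/3 - 23*u^3 - 67*u/3 + 42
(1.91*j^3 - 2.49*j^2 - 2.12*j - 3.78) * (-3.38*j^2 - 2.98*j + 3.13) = -6.4558*j^5 + 2.7244*j^4 + 20.5641*j^3 + 11.3003*j^2 + 4.6288*j - 11.8314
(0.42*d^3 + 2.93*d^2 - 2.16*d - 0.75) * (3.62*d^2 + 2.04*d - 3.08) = 1.5204*d^5 + 11.4634*d^4 - 3.1356*d^3 - 16.1458*d^2 + 5.1228*d + 2.31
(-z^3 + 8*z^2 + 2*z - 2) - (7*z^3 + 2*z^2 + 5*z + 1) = -8*z^3 + 6*z^2 - 3*z - 3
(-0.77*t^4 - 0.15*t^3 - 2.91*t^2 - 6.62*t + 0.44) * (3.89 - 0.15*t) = 0.1155*t^5 - 2.9728*t^4 - 0.147*t^3 - 10.3269*t^2 - 25.8178*t + 1.7116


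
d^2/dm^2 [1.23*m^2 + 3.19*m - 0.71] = 2.46000000000000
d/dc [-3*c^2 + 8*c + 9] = 8 - 6*c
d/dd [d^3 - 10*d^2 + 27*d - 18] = 3*d^2 - 20*d + 27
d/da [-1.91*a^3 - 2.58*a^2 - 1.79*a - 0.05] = -5.73*a^2 - 5.16*a - 1.79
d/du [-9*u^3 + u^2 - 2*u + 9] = -27*u^2 + 2*u - 2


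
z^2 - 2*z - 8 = (z - 4)*(z + 2)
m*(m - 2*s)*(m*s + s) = m^3*s - 2*m^2*s^2 + m^2*s - 2*m*s^2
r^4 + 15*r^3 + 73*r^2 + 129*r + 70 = (r + 1)*(r + 2)*(r + 5)*(r + 7)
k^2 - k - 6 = (k - 3)*(k + 2)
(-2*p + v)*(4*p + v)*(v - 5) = -8*p^2*v + 40*p^2 + 2*p*v^2 - 10*p*v + v^3 - 5*v^2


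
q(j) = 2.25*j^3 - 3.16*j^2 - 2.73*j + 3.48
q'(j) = 6.75*j^2 - 6.32*j - 2.73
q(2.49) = 11.83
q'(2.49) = 23.38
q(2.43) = 10.47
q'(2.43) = 21.77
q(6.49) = 467.72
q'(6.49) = 240.56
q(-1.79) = -14.66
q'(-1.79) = 30.21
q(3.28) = 39.93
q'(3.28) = 49.16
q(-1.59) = -9.21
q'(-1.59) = 24.38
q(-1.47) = -6.48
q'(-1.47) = 21.15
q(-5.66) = -490.27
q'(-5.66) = 249.28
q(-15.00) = -8260.32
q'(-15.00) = 1610.82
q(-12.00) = -4306.80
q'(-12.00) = 1045.11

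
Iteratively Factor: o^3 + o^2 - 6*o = (o - 2)*(o^2 + 3*o) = (o - 2)*(o + 3)*(o)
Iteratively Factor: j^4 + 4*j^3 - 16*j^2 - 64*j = (j + 4)*(j^3 - 16*j) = (j - 4)*(j + 4)*(j^2 + 4*j) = (j - 4)*(j + 4)^2*(j)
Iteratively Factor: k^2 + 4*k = (k + 4)*(k)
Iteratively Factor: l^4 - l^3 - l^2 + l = (l - 1)*(l^3 - l) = l*(l - 1)*(l^2 - 1) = l*(l - 1)^2*(l + 1)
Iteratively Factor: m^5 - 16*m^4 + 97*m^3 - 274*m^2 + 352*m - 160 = (m - 5)*(m^4 - 11*m^3 + 42*m^2 - 64*m + 32) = (m - 5)*(m - 4)*(m^3 - 7*m^2 + 14*m - 8) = (m - 5)*(m - 4)*(m - 2)*(m^2 - 5*m + 4) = (m - 5)*(m - 4)*(m - 2)*(m - 1)*(m - 4)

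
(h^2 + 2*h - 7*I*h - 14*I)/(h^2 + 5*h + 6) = (h - 7*I)/(h + 3)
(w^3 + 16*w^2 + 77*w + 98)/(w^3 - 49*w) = (w^2 + 9*w + 14)/(w*(w - 7))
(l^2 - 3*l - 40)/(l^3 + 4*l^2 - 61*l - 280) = 1/(l + 7)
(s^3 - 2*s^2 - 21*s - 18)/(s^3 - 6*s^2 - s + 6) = (s + 3)/(s - 1)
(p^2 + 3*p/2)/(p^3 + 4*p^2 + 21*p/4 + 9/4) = 2*p/(2*p^2 + 5*p + 3)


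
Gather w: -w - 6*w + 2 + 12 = 14 - 7*w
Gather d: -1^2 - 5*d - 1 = -5*d - 2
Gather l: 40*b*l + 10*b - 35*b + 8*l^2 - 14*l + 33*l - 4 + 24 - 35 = -25*b + 8*l^2 + l*(40*b + 19) - 15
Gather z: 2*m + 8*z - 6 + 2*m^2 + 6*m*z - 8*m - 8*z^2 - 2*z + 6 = 2*m^2 - 6*m - 8*z^2 + z*(6*m + 6)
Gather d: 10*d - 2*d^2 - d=-2*d^2 + 9*d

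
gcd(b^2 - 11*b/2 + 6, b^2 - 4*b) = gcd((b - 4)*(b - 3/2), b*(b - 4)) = b - 4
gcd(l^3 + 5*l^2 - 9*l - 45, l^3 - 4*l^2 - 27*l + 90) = l^2 + 2*l - 15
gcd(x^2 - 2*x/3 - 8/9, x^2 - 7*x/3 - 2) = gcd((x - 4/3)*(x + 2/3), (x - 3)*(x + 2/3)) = x + 2/3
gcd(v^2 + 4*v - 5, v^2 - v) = v - 1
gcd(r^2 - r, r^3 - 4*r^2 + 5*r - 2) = r - 1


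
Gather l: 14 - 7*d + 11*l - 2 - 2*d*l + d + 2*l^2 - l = -6*d + 2*l^2 + l*(10 - 2*d) + 12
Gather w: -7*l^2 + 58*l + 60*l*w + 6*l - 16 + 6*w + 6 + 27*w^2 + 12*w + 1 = -7*l^2 + 64*l + 27*w^2 + w*(60*l + 18) - 9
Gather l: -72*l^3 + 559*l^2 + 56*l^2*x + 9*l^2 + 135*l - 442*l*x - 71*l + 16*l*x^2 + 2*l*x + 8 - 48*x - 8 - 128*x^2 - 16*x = -72*l^3 + l^2*(56*x + 568) + l*(16*x^2 - 440*x + 64) - 128*x^2 - 64*x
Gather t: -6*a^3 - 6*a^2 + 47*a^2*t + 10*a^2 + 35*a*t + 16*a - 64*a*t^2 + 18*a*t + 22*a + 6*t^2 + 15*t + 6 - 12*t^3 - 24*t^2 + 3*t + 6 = -6*a^3 + 4*a^2 + 38*a - 12*t^3 + t^2*(-64*a - 18) + t*(47*a^2 + 53*a + 18) + 12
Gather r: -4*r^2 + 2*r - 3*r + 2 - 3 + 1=-4*r^2 - r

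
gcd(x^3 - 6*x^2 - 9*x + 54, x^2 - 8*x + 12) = x - 6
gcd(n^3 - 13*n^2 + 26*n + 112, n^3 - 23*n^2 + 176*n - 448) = n^2 - 15*n + 56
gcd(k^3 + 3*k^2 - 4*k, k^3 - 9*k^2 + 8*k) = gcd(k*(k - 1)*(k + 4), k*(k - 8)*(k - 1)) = k^2 - k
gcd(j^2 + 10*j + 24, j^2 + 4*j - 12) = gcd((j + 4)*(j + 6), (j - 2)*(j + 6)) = j + 6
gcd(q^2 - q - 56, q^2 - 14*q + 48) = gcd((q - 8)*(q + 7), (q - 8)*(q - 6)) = q - 8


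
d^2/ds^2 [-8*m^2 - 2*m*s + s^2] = 2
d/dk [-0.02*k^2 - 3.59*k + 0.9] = -0.04*k - 3.59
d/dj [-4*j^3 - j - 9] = -12*j^2 - 1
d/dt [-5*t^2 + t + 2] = 1 - 10*t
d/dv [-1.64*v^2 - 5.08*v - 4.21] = -3.28*v - 5.08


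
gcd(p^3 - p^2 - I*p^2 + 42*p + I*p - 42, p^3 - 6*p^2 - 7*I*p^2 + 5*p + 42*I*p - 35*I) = p^2 + p*(-1 - 7*I) + 7*I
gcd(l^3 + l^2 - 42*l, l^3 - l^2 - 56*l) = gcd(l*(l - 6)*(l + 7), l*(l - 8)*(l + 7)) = l^2 + 7*l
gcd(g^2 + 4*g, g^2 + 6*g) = g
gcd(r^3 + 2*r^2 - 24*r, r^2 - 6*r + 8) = r - 4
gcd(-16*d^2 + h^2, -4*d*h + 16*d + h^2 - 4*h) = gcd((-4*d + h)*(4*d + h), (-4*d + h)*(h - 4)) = 4*d - h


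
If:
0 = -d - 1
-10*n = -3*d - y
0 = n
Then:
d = -1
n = 0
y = 3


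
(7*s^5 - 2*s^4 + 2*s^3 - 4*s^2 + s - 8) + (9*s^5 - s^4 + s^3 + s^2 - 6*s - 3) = 16*s^5 - 3*s^4 + 3*s^3 - 3*s^2 - 5*s - 11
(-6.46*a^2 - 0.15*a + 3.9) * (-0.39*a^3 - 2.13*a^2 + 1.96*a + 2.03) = 2.5194*a^5 + 13.8183*a^4 - 13.8631*a^3 - 21.7148*a^2 + 7.3395*a + 7.917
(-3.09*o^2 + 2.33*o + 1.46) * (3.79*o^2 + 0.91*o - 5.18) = -11.7111*o^4 + 6.0188*o^3 + 23.6599*o^2 - 10.7408*o - 7.5628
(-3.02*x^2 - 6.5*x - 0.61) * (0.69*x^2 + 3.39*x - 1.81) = -2.0838*x^4 - 14.7228*x^3 - 16.9897*x^2 + 9.6971*x + 1.1041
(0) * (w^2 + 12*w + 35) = 0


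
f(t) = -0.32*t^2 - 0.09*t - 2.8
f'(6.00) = -3.93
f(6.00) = -14.86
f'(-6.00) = 3.75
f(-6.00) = -13.78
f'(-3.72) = 2.29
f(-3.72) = -6.89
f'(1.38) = -0.97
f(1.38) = -3.53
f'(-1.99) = 1.18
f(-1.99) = -3.89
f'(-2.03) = 1.21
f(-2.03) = -3.94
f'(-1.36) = 0.78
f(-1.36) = -3.27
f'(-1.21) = 0.68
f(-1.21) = -3.16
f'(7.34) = -4.79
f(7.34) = -20.70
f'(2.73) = -1.84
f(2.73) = -5.43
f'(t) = -0.64*t - 0.09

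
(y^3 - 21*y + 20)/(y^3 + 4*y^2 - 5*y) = (y - 4)/y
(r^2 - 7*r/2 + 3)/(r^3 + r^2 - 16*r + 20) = (r - 3/2)/(r^2 + 3*r - 10)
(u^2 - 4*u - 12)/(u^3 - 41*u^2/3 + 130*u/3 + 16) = 3*(u + 2)/(3*u^2 - 23*u - 8)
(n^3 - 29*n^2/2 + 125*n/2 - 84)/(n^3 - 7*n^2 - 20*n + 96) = (n - 7/2)/(n + 4)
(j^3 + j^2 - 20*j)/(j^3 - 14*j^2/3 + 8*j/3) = 3*(j + 5)/(3*j - 2)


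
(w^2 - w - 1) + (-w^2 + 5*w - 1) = 4*w - 2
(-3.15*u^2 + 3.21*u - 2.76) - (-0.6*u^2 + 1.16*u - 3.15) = -2.55*u^2 + 2.05*u + 0.39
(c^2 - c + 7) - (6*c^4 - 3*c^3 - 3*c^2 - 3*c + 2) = -6*c^4 + 3*c^3 + 4*c^2 + 2*c + 5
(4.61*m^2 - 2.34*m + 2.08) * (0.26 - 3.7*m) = -17.057*m^3 + 9.8566*m^2 - 8.3044*m + 0.5408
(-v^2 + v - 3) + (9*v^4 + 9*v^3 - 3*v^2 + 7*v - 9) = 9*v^4 + 9*v^3 - 4*v^2 + 8*v - 12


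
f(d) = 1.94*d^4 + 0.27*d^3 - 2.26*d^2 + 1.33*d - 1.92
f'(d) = 7.76*d^3 + 0.81*d^2 - 4.52*d + 1.33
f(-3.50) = 245.28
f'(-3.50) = -305.64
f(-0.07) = -2.02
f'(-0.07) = 1.65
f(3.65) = 330.28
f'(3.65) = 372.97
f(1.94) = 21.61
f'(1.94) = 52.27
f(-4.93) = 1050.25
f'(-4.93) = -886.53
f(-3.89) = 387.04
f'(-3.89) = -425.61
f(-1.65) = 2.90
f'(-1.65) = -23.87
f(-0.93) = -3.88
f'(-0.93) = -0.01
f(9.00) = 12752.16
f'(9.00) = 5683.30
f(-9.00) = 12334.56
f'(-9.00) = -5549.42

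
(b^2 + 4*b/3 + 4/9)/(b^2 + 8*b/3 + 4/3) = (b + 2/3)/(b + 2)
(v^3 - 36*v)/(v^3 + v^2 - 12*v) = (v^2 - 36)/(v^2 + v - 12)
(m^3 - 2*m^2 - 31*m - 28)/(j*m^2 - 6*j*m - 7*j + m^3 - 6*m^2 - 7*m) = (m + 4)/(j + m)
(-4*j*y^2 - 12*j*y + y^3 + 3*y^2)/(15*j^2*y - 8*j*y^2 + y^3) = (-4*j*y - 12*j + y^2 + 3*y)/(15*j^2 - 8*j*y + y^2)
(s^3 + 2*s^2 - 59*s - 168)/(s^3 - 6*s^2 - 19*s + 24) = (s + 7)/(s - 1)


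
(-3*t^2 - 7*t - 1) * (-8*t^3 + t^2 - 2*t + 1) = 24*t^5 + 53*t^4 + 7*t^3 + 10*t^2 - 5*t - 1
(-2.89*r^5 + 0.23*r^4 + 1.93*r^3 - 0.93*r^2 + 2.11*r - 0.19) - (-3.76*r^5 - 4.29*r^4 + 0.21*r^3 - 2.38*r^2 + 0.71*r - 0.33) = 0.87*r^5 + 4.52*r^4 + 1.72*r^3 + 1.45*r^2 + 1.4*r + 0.14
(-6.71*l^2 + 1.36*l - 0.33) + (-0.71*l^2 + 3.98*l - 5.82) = -7.42*l^2 + 5.34*l - 6.15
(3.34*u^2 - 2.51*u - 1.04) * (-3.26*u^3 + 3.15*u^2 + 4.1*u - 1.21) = -10.8884*u^5 + 18.7036*u^4 + 9.1779*u^3 - 17.6084*u^2 - 1.2269*u + 1.2584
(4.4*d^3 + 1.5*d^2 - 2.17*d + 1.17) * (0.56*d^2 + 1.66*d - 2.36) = 2.464*d^5 + 8.144*d^4 - 9.1092*d^3 - 6.487*d^2 + 7.0634*d - 2.7612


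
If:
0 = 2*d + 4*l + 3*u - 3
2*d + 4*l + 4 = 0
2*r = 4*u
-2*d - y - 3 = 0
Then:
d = -y/2 - 3/2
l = y/4 - 1/4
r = 14/3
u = 7/3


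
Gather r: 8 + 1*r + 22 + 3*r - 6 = 4*r + 24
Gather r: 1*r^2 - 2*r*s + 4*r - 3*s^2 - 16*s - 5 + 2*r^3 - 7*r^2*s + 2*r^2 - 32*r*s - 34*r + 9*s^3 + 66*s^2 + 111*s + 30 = 2*r^3 + r^2*(3 - 7*s) + r*(-34*s - 30) + 9*s^3 + 63*s^2 + 95*s + 25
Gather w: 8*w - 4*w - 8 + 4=4*w - 4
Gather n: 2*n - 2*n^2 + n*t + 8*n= -2*n^2 + n*(t + 10)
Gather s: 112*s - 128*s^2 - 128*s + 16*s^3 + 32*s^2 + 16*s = 16*s^3 - 96*s^2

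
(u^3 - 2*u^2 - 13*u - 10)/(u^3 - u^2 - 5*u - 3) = (u^2 - 3*u - 10)/(u^2 - 2*u - 3)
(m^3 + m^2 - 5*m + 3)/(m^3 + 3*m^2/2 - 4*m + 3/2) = 2*(m - 1)/(2*m - 1)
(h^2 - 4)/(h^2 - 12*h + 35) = (h^2 - 4)/(h^2 - 12*h + 35)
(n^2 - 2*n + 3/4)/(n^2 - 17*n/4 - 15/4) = (-4*n^2 + 8*n - 3)/(-4*n^2 + 17*n + 15)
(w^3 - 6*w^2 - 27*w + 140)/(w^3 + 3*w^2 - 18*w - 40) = (w - 7)/(w + 2)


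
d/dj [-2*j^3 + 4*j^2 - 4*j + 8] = -6*j^2 + 8*j - 4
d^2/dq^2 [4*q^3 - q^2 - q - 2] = 24*q - 2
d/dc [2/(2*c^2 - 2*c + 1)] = 4*(1 - 2*c)/(2*c^2 - 2*c + 1)^2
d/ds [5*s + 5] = 5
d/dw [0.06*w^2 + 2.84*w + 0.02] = 0.12*w + 2.84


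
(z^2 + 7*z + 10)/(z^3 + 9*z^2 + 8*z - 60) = (z + 2)/(z^2 + 4*z - 12)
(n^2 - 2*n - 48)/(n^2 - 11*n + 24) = (n + 6)/(n - 3)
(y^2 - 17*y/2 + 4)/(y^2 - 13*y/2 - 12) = (2*y - 1)/(2*y + 3)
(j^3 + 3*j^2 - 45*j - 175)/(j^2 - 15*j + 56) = (j^2 + 10*j + 25)/(j - 8)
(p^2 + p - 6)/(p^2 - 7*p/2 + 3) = 2*(p + 3)/(2*p - 3)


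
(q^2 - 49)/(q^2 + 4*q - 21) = (q - 7)/(q - 3)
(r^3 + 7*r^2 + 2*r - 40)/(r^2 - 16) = (r^2 + 3*r - 10)/(r - 4)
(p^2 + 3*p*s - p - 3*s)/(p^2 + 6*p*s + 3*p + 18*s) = (p^2 + 3*p*s - p - 3*s)/(p^2 + 6*p*s + 3*p + 18*s)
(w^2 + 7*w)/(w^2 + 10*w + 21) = w/(w + 3)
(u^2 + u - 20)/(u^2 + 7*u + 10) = (u - 4)/(u + 2)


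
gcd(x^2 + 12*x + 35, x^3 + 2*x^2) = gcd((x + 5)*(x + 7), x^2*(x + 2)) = 1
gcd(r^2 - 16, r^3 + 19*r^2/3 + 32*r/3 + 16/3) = r + 4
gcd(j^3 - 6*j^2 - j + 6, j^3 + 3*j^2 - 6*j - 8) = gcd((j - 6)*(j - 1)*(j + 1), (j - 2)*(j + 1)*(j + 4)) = j + 1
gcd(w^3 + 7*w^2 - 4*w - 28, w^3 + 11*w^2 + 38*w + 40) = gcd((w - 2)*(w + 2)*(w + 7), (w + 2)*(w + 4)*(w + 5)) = w + 2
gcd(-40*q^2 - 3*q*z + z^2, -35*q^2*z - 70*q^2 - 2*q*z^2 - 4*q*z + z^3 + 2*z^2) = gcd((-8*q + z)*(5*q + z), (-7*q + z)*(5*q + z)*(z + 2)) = 5*q + z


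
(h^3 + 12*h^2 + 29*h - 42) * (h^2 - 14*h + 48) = h^5 - 2*h^4 - 91*h^3 + 128*h^2 + 1980*h - 2016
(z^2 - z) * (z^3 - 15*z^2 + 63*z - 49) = z^5 - 16*z^4 + 78*z^3 - 112*z^2 + 49*z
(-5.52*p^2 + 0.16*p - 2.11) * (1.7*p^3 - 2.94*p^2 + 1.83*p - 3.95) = -9.384*p^5 + 16.5008*p^4 - 14.159*p^3 + 28.3002*p^2 - 4.4933*p + 8.3345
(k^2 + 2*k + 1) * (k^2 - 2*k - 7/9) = k^4 - 34*k^2/9 - 32*k/9 - 7/9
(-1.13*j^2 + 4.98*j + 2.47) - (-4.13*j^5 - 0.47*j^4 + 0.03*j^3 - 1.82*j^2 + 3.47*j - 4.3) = 4.13*j^5 + 0.47*j^4 - 0.03*j^3 + 0.69*j^2 + 1.51*j + 6.77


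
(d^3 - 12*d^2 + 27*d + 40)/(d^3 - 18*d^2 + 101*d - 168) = (d^2 - 4*d - 5)/(d^2 - 10*d + 21)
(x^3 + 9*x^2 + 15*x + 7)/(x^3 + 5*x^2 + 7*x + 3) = (x + 7)/(x + 3)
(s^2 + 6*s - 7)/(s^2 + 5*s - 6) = (s + 7)/(s + 6)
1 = 1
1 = 1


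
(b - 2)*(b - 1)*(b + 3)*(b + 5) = b^4 + 5*b^3 - 7*b^2 - 29*b + 30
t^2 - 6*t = t*(t - 6)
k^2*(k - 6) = k^3 - 6*k^2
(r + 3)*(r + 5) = r^2 + 8*r + 15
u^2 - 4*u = u*(u - 4)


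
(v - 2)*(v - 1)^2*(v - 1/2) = v^4 - 9*v^3/2 + 7*v^2 - 9*v/2 + 1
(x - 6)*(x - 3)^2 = x^3 - 12*x^2 + 45*x - 54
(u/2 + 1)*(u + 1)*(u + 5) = u^3/2 + 4*u^2 + 17*u/2 + 5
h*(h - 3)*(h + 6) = h^3 + 3*h^2 - 18*h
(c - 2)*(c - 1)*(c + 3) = c^3 - 7*c + 6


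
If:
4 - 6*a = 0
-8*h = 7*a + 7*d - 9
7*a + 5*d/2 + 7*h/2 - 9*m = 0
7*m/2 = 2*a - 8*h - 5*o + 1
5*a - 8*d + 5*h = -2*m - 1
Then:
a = 2/3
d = 17/25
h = -4/75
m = 103/150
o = 107/1500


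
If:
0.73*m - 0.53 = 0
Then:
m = 0.73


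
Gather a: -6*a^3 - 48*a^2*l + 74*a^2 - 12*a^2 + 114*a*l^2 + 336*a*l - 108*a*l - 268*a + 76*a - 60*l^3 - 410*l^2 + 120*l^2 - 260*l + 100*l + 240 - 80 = -6*a^3 + a^2*(62 - 48*l) + a*(114*l^2 + 228*l - 192) - 60*l^3 - 290*l^2 - 160*l + 160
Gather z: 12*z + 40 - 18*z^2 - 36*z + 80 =-18*z^2 - 24*z + 120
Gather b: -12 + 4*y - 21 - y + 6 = 3*y - 27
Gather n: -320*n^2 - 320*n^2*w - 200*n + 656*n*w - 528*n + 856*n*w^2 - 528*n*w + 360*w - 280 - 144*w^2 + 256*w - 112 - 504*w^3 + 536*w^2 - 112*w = n^2*(-320*w - 320) + n*(856*w^2 + 128*w - 728) - 504*w^3 + 392*w^2 + 504*w - 392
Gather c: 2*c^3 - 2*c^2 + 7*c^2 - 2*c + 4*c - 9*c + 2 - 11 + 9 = 2*c^3 + 5*c^2 - 7*c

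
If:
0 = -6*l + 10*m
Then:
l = 5*m/3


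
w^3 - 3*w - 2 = (w - 2)*(w + 1)^2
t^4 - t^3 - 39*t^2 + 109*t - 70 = (t - 5)*(t - 2)*(t - 1)*(t + 7)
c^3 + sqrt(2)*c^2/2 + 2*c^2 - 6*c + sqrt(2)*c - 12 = (c + 2)*(c - 3*sqrt(2)/2)*(c + 2*sqrt(2))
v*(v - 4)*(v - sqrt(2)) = v^3 - 4*v^2 - sqrt(2)*v^2 + 4*sqrt(2)*v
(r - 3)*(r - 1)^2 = r^3 - 5*r^2 + 7*r - 3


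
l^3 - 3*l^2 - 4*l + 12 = (l - 3)*(l - 2)*(l + 2)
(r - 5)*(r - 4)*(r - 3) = r^3 - 12*r^2 + 47*r - 60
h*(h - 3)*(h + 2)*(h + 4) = h^4 + 3*h^3 - 10*h^2 - 24*h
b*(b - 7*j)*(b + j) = b^3 - 6*b^2*j - 7*b*j^2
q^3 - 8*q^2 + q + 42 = (q - 7)*(q - 3)*(q + 2)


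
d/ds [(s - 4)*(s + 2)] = 2*s - 2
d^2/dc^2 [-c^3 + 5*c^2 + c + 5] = 10 - 6*c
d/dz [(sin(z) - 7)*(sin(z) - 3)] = 2*(sin(z) - 5)*cos(z)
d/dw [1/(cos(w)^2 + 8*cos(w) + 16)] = 2*sin(w)/(cos(w) + 4)^3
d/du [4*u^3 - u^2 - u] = 12*u^2 - 2*u - 1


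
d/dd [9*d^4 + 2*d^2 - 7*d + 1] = 36*d^3 + 4*d - 7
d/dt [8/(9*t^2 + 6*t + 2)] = 48*(-3*t - 1)/(9*t^2 + 6*t + 2)^2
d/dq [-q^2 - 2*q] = -2*q - 2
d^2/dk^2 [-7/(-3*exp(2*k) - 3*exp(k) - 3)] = 7*(2*(2*exp(k) + 1)^2*exp(k) - (4*exp(k) + 1)*(exp(2*k) + exp(k) + 1))*exp(k)/(3*(exp(2*k) + exp(k) + 1)^3)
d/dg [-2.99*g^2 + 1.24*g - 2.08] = 1.24 - 5.98*g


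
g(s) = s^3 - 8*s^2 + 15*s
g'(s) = 3*s^2 - 16*s + 15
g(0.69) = 6.87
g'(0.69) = 5.39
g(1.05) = 8.09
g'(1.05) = 1.51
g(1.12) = 8.17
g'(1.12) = 0.84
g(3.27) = -1.53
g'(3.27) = -5.24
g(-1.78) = -57.69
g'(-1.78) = 52.99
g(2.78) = 1.36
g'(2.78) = -6.29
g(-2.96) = -140.43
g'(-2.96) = 88.64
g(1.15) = 8.19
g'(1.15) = 0.57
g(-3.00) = -144.00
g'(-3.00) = 90.00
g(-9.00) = -1512.00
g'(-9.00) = 402.00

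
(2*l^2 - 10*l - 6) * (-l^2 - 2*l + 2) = -2*l^4 + 6*l^3 + 30*l^2 - 8*l - 12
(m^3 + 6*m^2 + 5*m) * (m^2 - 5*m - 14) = m^5 + m^4 - 39*m^3 - 109*m^2 - 70*m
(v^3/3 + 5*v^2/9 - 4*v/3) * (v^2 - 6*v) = v^5/3 - 13*v^4/9 - 14*v^3/3 + 8*v^2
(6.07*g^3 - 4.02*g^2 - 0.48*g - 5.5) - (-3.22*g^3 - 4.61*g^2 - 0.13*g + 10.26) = 9.29*g^3 + 0.590000000000001*g^2 - 0.35*g - 15.76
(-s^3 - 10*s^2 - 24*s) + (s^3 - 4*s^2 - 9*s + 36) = -14*s^2 - 33*s + 36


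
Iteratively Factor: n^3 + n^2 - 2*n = (n + 2)*(n^2 - n) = n*(n + 2)*(n - 1)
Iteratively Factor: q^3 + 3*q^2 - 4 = (q + 2)*(q^2 + q - 2) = (q + 2)^2*(q - 1)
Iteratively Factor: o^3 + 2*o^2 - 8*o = (o - 2)*(o^2 + 4*o) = o*(o - 2)*(o + 4)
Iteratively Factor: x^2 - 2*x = (x - 2)*(x)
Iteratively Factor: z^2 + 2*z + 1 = (z + 1)*(z + 1)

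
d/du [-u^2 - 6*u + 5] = -2*u - 6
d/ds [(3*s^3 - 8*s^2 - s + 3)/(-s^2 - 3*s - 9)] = (-3*s^4 - 18*s^3 - 58*s^2 + 150*s + 18)/(s^4 + 6*s^3 + 27*s^2 + 54*s + 81)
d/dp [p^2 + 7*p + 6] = 2*p + 7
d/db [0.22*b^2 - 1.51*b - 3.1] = 0.44*b - 1.51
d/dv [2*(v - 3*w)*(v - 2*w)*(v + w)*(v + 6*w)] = 8*v^3 + 12*v^2*w - 92*v*w^2 + 24*w^3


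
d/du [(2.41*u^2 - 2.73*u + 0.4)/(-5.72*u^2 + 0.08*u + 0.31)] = (-15.4228*u^2 + 6.0702*u - 0.8783)/(32.7184*u^4 - 0.9152*u^3 - 3.54*u^2 + 0.0496*u + 0.0961)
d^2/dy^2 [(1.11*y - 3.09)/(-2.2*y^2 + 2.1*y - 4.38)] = (-(1.11*y - 3.09)*(4.4*y - 2.1)*(8.8*y - 4.2) + (14.652*y - 18.258)*(2.2*y^2 - 2.1*y + 4.38))/(2.2*y^2 - 2.1*y + 4.38)^3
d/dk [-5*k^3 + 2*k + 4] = 2 - 15*k^2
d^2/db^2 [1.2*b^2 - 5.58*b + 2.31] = 2.40000000000000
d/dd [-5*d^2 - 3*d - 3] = -10*d - 3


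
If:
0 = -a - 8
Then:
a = -8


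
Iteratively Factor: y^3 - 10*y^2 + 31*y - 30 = (y - 3)*(y^2 - 7*y + 10) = (y - 3)*(y - 2)*(y - 5)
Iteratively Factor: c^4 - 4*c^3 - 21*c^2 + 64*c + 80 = (c + 4)*(c^3 - 8*c^2 + 11*c + 20) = (c + 1)*(c + 4)*(c^2 - 9*c + 20) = (c - 5)*(c + 1)*(c + 4)*(c - 4)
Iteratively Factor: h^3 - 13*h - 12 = (h - 4)*(h^2 + 4*h + 3) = (h - 4)*(h + 1)*(h + 3)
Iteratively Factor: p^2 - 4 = (p - 2)*(p + 2)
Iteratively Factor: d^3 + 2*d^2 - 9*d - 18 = (d - 3)*(d^2 + 5*d + 6) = (d - 3)*(d + 2)*(d + 3)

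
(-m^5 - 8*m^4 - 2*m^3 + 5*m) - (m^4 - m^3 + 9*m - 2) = -m^5 - 9*m^4 - m^3 - 4*m + 2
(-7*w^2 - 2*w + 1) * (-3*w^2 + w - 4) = 21*w^4 - w^3 + 23*w^2 + 9*w - 4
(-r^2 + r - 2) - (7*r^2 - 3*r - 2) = -8*r^2 + 4*r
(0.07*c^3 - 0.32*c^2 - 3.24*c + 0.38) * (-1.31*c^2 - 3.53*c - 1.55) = -0.0917*c^5 + 0.1721*c^4 + 5.2655*c^3 + 11.4354*c^2 + 3.6806*c - 0.589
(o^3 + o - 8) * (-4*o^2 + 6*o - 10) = -4*o^5 + 6*o^4 - 14*o^3 + 38*o^2 - 58*o + 80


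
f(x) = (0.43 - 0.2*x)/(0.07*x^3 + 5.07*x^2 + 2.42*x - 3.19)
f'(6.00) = 0.00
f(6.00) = -0.00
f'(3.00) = -0.00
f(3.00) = -0.00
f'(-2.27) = 0.05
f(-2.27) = 0.05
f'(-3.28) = 0.01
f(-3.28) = 0.03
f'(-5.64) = 0.00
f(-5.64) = 0.01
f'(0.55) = -25.58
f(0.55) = -1.02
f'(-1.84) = 0.13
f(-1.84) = 0.09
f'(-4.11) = 0.01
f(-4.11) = 0.02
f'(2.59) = -0.00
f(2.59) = -0.00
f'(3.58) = -0.00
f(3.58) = -0.00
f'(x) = (0.43 - 0.2*x)*(-0.21*x^2 - 10.14*x - 2.42)/(0.07*x^3 + 5.07*x^2 + 2.42*x - 3.19)^2 - 0.2/(0.07*x^3 + 5.07*x^2 + 2.42*x - 3.19) = (0.028*x^3 + 0.9237*x^2 - 4.3602*x - 0.4026)/(0.0049*x^6 + 0.7098*x^5 + 26.0437*x^4 + 24.0922*x^3 - 26.4902*x^2 - 15.4396*x + 10.1761)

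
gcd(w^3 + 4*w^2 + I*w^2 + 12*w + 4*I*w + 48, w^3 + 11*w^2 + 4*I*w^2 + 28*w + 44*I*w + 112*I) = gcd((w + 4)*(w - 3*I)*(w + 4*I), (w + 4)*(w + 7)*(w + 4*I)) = w^2 + w*(4 + 4*I) + 16*I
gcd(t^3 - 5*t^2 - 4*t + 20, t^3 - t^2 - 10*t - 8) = t + 2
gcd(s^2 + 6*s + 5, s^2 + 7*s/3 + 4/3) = s + 1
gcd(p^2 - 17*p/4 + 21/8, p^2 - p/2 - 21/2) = p - 7/2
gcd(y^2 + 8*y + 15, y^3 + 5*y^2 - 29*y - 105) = y + 3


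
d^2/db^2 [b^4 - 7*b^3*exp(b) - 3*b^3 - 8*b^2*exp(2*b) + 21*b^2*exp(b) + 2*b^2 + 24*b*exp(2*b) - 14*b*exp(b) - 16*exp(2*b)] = -7*b^3*exp(b) - 32*b^2*exp(2*b) - 21*b^2*exp(b) + 12*b^2 + 32*b*exp(2*b) + 28*b*exp(b) - 18*b + 16*exp(2*b) + 14*exp(b) + 4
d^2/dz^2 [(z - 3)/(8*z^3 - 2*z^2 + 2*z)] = (z*(4*z^2 - z + 1)*(-12*z^2 + 2*z - (z - 3)*(12*z - 1) - 1) + (z - 3)*(12*z^2 - 2*z + 1)^2)/(z^3*(4*z^2 - z + 1)^3)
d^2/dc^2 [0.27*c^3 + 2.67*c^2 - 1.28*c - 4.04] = 1.62*c + 5.34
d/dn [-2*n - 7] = -2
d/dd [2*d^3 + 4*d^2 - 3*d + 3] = 6*d^2 + 8*d - 3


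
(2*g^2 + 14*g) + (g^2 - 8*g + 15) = 3*g^2 + 6*g + 15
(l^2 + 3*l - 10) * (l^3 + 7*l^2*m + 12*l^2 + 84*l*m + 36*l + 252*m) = l^5 + 7*l^4*m + 15*l^4 + 105*l^3*m + 62*l^3 + 434*l^2*m - 12*l^2 - 84*l*m - 360*l - 2520*m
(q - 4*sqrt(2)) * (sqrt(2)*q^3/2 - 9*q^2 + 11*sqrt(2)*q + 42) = sqrt(2)*q^4/2 - 13*q^3 + 47*sqrt(2)*q^2 - 46*q - 168*sqrt(2)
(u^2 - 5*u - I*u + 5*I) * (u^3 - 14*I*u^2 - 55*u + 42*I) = u^5 - 5*u^4 - 15*I*u^4 - 69*u^3 + 75*I*u^3 + 345*u^2 + 97*I*u^2 + 42*u - 485*I*u - 210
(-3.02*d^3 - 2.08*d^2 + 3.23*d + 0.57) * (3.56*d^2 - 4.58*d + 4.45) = -10.7512*d^5 + 6.4268*d^4 + 7.5862*d^3 - 22.0202*d^2 + 11.7629*d + 2.5365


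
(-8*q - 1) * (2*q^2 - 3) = -16*q^3 - 2*q^2 + 24*q + 3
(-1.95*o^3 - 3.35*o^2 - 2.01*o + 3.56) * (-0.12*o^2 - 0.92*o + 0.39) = 0.234*o^5 + 2.196*o^4 + 2.5627*o^3 + 0.1155*o^2 - 4.0591*o + 1.3884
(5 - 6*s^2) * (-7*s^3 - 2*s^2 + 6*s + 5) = 42*s^5 + 12*s^4 - 71*s^3 - 40*s^2 + 30*s + 25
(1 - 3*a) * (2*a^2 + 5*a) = -6*a^3 - 13*a^2 + 5*a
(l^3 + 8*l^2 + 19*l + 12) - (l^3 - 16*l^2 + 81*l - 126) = 24*l^2 - 62*l + 138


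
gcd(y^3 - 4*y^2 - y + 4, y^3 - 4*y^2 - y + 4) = y^3 - 4*y^2 - y + 4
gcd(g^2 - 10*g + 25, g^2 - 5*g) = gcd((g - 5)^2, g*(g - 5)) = g - 5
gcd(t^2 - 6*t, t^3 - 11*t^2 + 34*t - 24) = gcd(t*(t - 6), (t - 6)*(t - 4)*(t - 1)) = t - 6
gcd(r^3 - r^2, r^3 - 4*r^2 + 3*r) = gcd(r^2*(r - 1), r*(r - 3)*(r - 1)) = r^2 - r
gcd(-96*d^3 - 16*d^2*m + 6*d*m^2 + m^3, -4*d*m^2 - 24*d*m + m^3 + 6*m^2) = 4*d - m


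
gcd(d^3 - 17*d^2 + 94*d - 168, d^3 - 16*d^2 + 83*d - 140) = d^2 - 11*d + 28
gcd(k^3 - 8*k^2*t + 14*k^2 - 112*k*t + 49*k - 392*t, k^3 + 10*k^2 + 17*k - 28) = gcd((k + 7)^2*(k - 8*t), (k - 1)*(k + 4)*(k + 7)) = k + 7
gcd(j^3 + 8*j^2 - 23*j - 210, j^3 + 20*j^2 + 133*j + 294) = j^2 + 13*j + 42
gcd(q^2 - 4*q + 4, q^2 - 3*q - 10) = 1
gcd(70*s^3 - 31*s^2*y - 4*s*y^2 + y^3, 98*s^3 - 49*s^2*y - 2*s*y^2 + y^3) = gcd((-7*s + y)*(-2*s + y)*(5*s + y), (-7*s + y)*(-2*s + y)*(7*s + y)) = 14*s^2 - 9*s*y + y^2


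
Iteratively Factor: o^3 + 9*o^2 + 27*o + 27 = (o + 3)*(o^2 + 6*o + 9) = (o + 3)^2*(o + 3)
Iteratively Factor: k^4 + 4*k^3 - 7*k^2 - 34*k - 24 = (k + 1)*(k^3 + 3*k^2 - 10*k - 24) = (k + 1)*(k + 4)*(k^2 - k - 6) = (k - 3)*(k + 1)*(k + 4)*(k + 2)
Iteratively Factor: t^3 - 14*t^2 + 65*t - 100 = (t - 5)*(t^2 - 9*t + 20) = (t - 5)*(t - 4)*(t - 5)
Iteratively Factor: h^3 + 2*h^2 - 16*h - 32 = (h + 4)*(h^2 - 2*h - 8) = (h + 2)*(h + 4)*(h - 4)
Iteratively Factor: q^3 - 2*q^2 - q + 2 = (q + 1)*(q^2 - 3*q + 2) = (q - 2)*(q + 1)*(q - 1)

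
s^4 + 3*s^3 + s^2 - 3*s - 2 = (s - 1)*(s + 1)^2*(s + 2)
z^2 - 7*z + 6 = (z - 6)*(z - 1)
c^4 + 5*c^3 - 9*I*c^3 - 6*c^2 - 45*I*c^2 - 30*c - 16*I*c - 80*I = (c + 5)*(c - 8*I)*(c - 2*I)*(c + I)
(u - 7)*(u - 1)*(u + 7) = u^3 - u^2 - 49*u + 49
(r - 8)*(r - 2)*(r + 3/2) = r^3 - 17*r^2/2 + r + 24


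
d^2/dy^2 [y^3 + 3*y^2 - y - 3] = 6*y + 6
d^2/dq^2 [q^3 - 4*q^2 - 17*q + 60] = 6*q - 8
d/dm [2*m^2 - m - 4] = 4*m - 1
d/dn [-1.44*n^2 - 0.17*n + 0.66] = -2.88*n - 0.17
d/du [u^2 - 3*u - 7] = 2*u - 3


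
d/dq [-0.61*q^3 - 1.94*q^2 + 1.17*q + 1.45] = -1.83*q^2 - 3.88*q + 1.17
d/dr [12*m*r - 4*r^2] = 12*m - 8*r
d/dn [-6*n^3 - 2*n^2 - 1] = 2*n*(-9*n - 2)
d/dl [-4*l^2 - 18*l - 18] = -8*l - 18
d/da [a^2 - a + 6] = 2*a - 1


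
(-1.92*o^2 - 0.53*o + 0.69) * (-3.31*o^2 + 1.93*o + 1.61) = 6.3552*o^4 - 1.9513*o^3 - 6.398*o^2 + 0.4784*o + 1.1109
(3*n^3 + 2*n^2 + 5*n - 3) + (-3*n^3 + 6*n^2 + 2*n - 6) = 8*n^2 + 7*n - 9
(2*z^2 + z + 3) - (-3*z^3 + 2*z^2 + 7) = 3*z^3 + z - 4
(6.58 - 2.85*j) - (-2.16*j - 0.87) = 7.45 - 0.69*j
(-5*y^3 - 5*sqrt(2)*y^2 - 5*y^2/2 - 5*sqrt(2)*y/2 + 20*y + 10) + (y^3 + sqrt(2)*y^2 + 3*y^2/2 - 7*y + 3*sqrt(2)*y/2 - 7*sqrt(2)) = -4*y^3 - 4*sqrt(2)*y^2 - y^2 - sqrt(2)*y + 13*y - 7*sqrt(2) + 10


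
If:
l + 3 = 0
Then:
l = -3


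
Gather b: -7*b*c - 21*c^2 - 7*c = -7*b*c - 21*c^2 - 7*c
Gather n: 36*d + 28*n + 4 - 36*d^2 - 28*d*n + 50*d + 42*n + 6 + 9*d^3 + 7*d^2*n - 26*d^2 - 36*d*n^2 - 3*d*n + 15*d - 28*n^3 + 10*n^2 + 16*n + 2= 9*d^3 - 62*d^2 + 101*d - 28*n^3 + n^2*(10 - 36*d) + n*(7*d^2 - 31*d + 86) + 12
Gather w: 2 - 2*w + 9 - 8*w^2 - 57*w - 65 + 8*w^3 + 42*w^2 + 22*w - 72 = 8*w^3 + 34*w^2 - 37*w - 126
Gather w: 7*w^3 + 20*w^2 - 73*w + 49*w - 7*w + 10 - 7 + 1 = 7*w^3 + 20*w^2 - 31*w + 4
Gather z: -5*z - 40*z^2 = -40*z^2 - 5*z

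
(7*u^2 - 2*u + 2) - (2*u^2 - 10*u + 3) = 5*u^2 + 8*u - 1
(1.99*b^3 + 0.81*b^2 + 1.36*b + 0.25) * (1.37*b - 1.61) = 2.7263*b^4 - 2.0942*b^3 + 0.5591*b^2 - 1.8471*b - 0.4025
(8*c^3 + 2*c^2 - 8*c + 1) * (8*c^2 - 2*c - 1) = 64*c^5 - 76*c^3 + 22*c^2 + 6*c - 1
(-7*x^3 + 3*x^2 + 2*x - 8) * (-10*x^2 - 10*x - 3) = 70*x^5 + 40*x^4 - 29*x^3 + 51*x^2 + 74*x + 24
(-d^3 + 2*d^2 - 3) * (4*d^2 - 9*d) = -4*d^5 + 17*d^4 - 18*d^3 - 12*d^2 + 27*d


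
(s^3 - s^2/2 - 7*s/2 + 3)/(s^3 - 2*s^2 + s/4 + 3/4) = 2*(s + 2)/(2*s + 1)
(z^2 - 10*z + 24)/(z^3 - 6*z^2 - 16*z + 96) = 1/(z + 4)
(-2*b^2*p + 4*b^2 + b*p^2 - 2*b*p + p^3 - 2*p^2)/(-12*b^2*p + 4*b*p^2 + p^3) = (-2*b^2*p + 4*b^2 + b*p^2 - 2*b*p + p^3 - 2*p^2)/(p*(-12*b^2 + 4*b*p + p^2))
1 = 1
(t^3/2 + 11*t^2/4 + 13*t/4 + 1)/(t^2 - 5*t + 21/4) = (2*t^3 + 11*t^2 + 13*t + 4)/(4*t^2 - 20*t + 21)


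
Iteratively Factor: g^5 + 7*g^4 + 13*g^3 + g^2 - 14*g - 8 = (g + 4)*(g^4 + 3*g^3 + g^2 - 3*g - 2) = (g + 1)*(g + 4)*(g^3 + 2*g^2 - g - 2) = (g + 1)*(g + 2)*(g + 4)*(g^2 - 1) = (g + 1)^2*(g + 2)*(g + 4)*(g - 1)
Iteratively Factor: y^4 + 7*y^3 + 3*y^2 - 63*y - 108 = (y + 4)*(y^3 + 3*y^2 - 9*y - 27) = (y + 3)*(y + 4)*(y^2 - 9) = (y - 3)*(y + 3)*(y + 4)*(y + 3)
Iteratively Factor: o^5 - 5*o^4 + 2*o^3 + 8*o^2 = (o - 2)*(o^4 - 3*o^3 - 4*o^2) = o*(o - 2)*(o^3 - 3*o^2 - 4*o) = o^2*(o - 2)*(o^2 - 3*o - 4) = o^2*(o - 2)*(o + 1)*(o - 4)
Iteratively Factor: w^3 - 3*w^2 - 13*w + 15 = (w - 5)*(w^2 + 2*w - 3) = (w - 5)*(w + 3)*(w - 1)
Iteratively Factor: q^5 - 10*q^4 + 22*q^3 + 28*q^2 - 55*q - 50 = (q + 1)*(q^4 - 11*q^3 + 33*q^2 - 5*q - 50) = (q - 5)*(q + 1)*(q^3 - 6*q^2 + 3*q + 10) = (q - 5)*(q - 2)*(q + 1)*(q^2 - 4*q - 5) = (q - 5)*(q - 2)*(q + 1)^2*(q - 5)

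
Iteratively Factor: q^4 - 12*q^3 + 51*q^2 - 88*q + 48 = (q - 4)*(q^3 - 8*q^2 + 19*q - 12) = (q - 4)*(q - 1)*(q^2 - 7*q + 12) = (q - 4)^2*(q - 1)*(q - 3)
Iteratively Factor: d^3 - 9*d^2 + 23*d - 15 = (d - 1)*(d^2 - 8*d + 15) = (d - 5)*(d - 1)*(d - 3)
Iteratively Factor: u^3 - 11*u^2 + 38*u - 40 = (u - 5)*(u^2 - 6*u + 8) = (u - 5)*(u - 2)*(u - 4)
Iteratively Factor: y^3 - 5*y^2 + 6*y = (y - 3)*(y^2 - 2*y) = y*(y - 3)*(y - 2)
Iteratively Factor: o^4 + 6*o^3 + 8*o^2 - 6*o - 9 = (o + 3)*(o^3 + 3*o^2 - o - 3) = (o + 3)^2*(o^2 - 1) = (o - 1)*(o + 3)^2*(o + 1)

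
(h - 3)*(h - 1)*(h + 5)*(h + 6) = h^4 + 7*h^3 - 11*h^2 - 87*h + 90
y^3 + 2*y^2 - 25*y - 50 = (y - 5)*(y + 2)*(y + 5)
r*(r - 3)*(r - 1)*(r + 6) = r^4 + 2*r^3 - 21*r^2 + 18*r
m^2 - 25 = (m - 5)*(m + 5)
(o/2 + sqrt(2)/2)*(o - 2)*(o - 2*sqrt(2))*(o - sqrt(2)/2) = o^4/2 - 3*sqrt(2)*o^3/4 - o^3 - 3*o^2/2 + 3*sqrt(2)*o^2/2 + sqrt(2)*o + 3*o - 2*sqrt(2)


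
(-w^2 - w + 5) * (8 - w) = w^3 - 7*w^2 - 13*w + 40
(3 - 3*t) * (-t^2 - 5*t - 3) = 3*t^3 + 12*t^2 - 6*t - 9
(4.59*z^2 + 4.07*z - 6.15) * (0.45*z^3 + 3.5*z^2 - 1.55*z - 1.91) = 2.0655*z^5 + 17.8965*z^4 + 4.363*z^3 - 36.6004*z^2 + 1.7588*z + 11.7465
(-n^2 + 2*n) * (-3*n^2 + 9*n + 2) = 3*n^4 - 15*n^3 + 16*n^2 + 4*n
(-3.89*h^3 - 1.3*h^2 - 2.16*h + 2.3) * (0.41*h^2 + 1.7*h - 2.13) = -1.5949*h^5 - 7.146*h^4 + 5.1901*h^3 + 0.0399999999999996*h^2 + 8.5108*h - 4.899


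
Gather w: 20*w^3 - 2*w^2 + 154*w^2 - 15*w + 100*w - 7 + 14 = 20*w^3 + 152*w^2 + 85*w + 7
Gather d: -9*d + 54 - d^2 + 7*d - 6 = -d^2 - 2*d + 48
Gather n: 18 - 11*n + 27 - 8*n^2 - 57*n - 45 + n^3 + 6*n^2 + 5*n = n^3 - 2*n^2 - 63*n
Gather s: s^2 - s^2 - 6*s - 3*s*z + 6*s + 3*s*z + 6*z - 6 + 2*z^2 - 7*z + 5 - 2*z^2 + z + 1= 0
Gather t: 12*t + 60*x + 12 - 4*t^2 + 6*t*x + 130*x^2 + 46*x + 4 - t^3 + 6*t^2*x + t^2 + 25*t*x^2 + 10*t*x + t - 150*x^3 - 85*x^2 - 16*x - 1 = -t^3 + t^2*(6*x - 3) + t*(25*x^2 + 16*x + 13) - 150*x^3 + 45*x^2 + 90*x + 15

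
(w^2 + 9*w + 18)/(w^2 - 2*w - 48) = (w + 3)/(w - 8)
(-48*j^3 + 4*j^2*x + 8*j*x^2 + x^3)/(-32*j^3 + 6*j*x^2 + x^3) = (6*j + x)/(4*j + x)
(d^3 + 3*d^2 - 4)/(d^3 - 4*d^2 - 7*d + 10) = (d + 2)/(d - 5)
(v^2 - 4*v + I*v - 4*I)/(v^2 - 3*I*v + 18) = (v^2 + v*(-4 + I) - 4*I)/(v^2 - 3*I*v + 18)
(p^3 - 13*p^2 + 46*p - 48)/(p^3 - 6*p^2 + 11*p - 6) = (p - 8)/(p - 1)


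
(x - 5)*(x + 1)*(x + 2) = x^3 - 2*x^2 - 13*x - 10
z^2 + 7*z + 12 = (z + 3)*(z + 4)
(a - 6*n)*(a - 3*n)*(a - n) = a^3 - 10*a^2*n + 27*a*n^2 - 18*n^3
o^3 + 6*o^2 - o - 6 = (o - 1)*(o + 1)*(o + 6)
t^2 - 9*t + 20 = (t - 5)*(t - 4)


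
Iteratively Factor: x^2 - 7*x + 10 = (x - 5)*(x - 2)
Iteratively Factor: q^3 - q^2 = (q)*(q^2 - q) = q*(q - 1)*(q)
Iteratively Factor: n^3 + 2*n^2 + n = (n)*(n^2 + 2*n + 1) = n*(n + 1)*(n + 1)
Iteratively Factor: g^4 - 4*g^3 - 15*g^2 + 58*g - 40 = (g - 5)*(g^3 + g^2 - 10*g + 8) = (g - 5)*(g - 1)*(g^2 + 2*g - 8) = (g - 5)*(g - 2)*(g - 1)*(g + 4)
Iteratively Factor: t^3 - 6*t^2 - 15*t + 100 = (t + 4)*(t^2 - 10*t + 25) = (t - 5)*(t + 4)*(t - 5)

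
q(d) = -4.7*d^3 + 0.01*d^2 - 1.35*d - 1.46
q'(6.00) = -508.83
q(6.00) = -1024.40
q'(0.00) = -1.35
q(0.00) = -1.46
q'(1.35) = -27.02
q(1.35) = -14.83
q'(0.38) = -3.38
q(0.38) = -2.23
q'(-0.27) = -2.38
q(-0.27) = -1.00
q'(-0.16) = -1.71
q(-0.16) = -1.22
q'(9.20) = -1194.59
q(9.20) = -3672.87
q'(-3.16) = -142.21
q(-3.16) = 151.21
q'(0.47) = -4.46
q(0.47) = -2.58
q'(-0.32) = -2.80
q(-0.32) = -0.87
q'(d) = -14.1*d^2 + 0.02*d - 1.35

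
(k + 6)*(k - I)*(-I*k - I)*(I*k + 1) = k^4 + 7*k^3 - 2*I*k^3 + 5*k^2 - 14*I*k^2 - 7*k - 12*I*k - 6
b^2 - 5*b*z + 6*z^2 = (b - 3*z)*(b - 2*z)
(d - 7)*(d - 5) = d^2 - 12*d + 35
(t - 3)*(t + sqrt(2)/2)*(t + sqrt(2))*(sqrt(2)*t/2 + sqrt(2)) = sqrt(2)*t^4/2 - sqrt(2)*t^3/2 + 3*t^3/2 - 5*sqrt(2)*t^2/2 - 3*t^2/2 - 9*t - sqrt(2)*t/2 - 3*sqrt(2)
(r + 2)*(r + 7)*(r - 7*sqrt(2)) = r^3 - 7*sqrt(2)*r^2 + 9*r^2 - 63*sqrt(2)*r + 14*r - 98*sqrt(2)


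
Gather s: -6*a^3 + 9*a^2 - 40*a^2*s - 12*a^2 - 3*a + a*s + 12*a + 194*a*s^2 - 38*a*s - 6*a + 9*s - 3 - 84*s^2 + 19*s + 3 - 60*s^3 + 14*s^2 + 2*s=-6*a^3 - 3*a^2 + 3*a - 60*s^3 + s^2*(194*a - 70) + s*(-40*a^2 - 37*a + 30)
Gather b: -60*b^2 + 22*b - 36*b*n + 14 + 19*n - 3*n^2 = -60*b^2 + b*(22 - 36*n) - 3*n^2 + 19*n + 14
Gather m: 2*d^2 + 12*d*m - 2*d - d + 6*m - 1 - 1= 2*d^2 - 3*d + m*(12*d + 6) - 2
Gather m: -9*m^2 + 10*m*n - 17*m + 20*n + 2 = -9*m^2 + m*(10*n - 17) + 20*n + 2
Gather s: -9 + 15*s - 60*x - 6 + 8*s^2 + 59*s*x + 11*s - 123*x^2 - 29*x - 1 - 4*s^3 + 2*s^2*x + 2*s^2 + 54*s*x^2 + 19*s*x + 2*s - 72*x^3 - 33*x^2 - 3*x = -4*s^3 + s^2*(2*x + 10) + s*(54*x^2 + 78*x + 28) - 72*x^3 - 156*x^2 - 92*x - 16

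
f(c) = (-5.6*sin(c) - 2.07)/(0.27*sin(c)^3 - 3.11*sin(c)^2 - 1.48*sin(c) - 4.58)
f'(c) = (-5.6*sin(c) - 2.07)*(-0.81*sin(c)^2*cos(c) + 6.22*sin(c)*cos(c) + 1.48*cos(c))/(0.27*sin(c)^3 - 3.11*sin(c)^2 - 1.48*sin(c) - 4.58)^2 - 5.6*cos(c)/(0.27*sin(c)^3 - 3.11*sin(c)^2 - 1.48*sin(c) - 4.58) = (3.024*sin(c)^3 - 15.7393*sin(c)^2 - 12.8754*sin(c) + 22.5844)*cos(c)/(0.0729*sin(c)^6 - 1.6794*sin(c)^5 + 8.8729*sin(c)^4 + 6.7324*sin(c)^3 + 30.678*sin(c)^2 + 13.5568*sin(c) + 20.9764)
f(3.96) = -0.38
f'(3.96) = -0.55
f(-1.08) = -0.49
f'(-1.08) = 0.27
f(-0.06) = 0.39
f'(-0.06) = 1.15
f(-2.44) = -0.31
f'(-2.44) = -0.72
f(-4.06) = 0.86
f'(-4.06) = -0.04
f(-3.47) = 0.72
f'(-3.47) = -0.55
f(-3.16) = 0.47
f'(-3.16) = -1.05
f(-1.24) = -0.52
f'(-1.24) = 0.15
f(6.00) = 0.11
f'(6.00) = 1.23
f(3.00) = 0.59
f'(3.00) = -0.86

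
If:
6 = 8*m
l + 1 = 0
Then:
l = -1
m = 3/4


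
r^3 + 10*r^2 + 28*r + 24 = (r + 2)^2*(r + 6)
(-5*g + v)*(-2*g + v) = 10*g^2 - 7*g*v + v^2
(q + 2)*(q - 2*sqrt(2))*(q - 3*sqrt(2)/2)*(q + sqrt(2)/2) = q^4 - 3*sqrt(2)*q^3 + 2*q^3 - 6*sqrt(2)*q^2 + 5*q^2/2 + 3*sqrt(2)*q + 5*q + 6*sqrt(2)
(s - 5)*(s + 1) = s^2 - 4*s - 5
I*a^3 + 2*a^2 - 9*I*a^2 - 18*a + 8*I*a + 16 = (a - 8)*(a - 2*I)*(I*a - I)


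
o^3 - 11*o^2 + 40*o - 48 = (o - 4)^2*(o - 3)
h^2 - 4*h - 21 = (h - 7)*(h + 3)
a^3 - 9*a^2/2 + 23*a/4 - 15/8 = (a - 5/2)*(a - 3/2)*(a - 1/2)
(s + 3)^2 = s^2 + 6*s + 9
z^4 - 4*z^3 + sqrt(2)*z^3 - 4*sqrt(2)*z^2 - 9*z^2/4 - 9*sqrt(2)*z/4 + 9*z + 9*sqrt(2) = (z - 4)*(z - 3/2)*(z + 3/2)*(z + sqrt(2))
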